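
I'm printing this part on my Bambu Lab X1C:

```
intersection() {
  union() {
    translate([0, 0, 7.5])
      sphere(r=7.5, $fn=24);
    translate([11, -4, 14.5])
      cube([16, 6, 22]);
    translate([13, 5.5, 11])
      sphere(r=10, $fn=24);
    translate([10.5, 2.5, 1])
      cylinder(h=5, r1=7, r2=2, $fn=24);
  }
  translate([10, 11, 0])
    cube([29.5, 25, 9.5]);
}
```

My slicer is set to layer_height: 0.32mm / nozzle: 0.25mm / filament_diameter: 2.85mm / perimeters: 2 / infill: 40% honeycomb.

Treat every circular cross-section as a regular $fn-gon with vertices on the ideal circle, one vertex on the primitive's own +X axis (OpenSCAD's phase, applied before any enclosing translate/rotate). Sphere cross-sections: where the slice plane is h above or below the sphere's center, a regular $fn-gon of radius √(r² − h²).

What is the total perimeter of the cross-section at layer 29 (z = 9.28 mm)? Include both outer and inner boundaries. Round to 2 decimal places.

At z = 9.28 mm: the r=7.5 sphere contributes a regular 24-gon of circumradius √(7.5²−1.78²) = 7.286 (perimeter = 2·24·7.286·sin(180°/24) = 45.65 mm); the cube at (11, -4) is absent (z outside [14.5, 36.5]); the r=10 sphere at (13, 5.5) slices to a regular 24-gon of circumradius 9.851 (√(r²−h²) with h=1.72 from center) (perimeter = 2·24·9.851·sin(180°/24) = 61.72 mm); the cone at (10.5, 2.5) does not reach this height (z outside [1, 6]); Taking the union: the regions partially overlap (shared area 18.70 mm²), so the edge portions inside another operand are dropped and the merged outline is re-measured after clipping — boundary = 87.36 mm; the cube at (10, 11) (footprint 29.5×25) is included at this height (perimeter 109.00 mm); Keeping only the common overlap: the 29.5×25 cube at (10, 11) partially overlaps that combined region; clipping to the common part keeps 36.88 mm² — boundary = 27.54 mm. Overall, the cross-section is a single solid region. Total boundary length (outer) = 27.54 mm.

27.54 mm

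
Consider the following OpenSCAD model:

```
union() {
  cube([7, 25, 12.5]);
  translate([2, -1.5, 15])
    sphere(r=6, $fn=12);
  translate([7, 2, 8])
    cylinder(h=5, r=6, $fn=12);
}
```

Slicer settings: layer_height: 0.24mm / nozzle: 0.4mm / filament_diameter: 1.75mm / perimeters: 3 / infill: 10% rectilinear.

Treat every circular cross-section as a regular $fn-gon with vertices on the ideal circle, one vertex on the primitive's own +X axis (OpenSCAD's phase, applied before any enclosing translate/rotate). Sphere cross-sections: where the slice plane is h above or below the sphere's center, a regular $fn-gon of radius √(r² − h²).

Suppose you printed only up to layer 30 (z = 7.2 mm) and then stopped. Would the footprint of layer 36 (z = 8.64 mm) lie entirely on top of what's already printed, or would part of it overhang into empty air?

Compare the two slices. At z = 7.2: the cube is present — its section is the full 7×25 rectangle (area 175.00 mm²); the sphere at (2, -1.5) is not intersected at this z (|z−center|=7.800 > r=6); the cylinder at (7, 2) is absent (z outside [8, 13]); Taking the union: only the 7×25 cube is present, so the union is just that shape — area = 175.00 mm². At z = 8.64: the 7×25 cube contributes its full rectangle (area 175.00 mm²); the sphere at (2, -1.5) does not reach this height (|z−center|=6.360 > r=6); the r=6 cylinder at (7, 2) gives a regular 12-gon of circumradius 6 (constant along its height) (area = (12/2)·6.000²·sin(360°/12) = 108.00 mm²); Taking the union: the regions partially overlap — summed areas 283.00 mm² minus the doubly-counted overlap 38.46 mm² gives 244.54 mm² — area = 244.54 mm². Checking containment: at z = 8.64 the cross-section extends beyond the z = 7.2 cross-section by about 69.54 mm².

part overhangs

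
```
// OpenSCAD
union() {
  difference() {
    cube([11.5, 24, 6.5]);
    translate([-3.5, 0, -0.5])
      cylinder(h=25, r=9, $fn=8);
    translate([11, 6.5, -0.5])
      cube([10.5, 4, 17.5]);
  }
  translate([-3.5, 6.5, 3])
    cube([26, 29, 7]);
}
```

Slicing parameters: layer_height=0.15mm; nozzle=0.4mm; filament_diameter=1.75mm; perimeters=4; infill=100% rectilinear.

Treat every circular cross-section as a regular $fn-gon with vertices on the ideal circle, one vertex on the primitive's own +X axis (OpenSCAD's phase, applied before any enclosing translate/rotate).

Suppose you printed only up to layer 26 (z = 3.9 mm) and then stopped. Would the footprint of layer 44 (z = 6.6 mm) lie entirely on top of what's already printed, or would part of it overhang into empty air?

Compare the two slices. At z = 3.9: the 11.5×24 cube contributes its full rectangle (area 276.00 mm²); the cylinder at (-3.5, 0): section is a regular 8-gon, circumradius r=9 (area = (8/2)·9.000²·sin(360°/8) = 229.10 mm²); the 10.5×4 cube at (11, 6.5) contributes its full rectangle (area 42.00 mm²); After the difference (first − rest): starting from the 11.5×24 cube (276.00 mm²), the r=9 cylinder at (-3.5, 0) partially overlaps it — only the 28.31 mm² overlap (of its 229.10 mm²) is removed, clipping the outline; the 10.5×4 cube at (11, 6.5) partially overlaps it — only the 2.00 mm² overlap (of its 42.00 mm²) is removed, clipping the outline — area = 245.69 mm²; the 26×29 cube at (-3.5, 6.5) contributes its full rectangle (area 754.00 mm²); Taking the union: the regions partially overlap — summed areas 999.69 mm² minus the doubly-counted overlap 197.92 mm² gives 801.77 mm² — area = 801.77 mm². At z = 6.6: the cube does not reach this height (z outside [0, 6.5]); the r=9 cylinder at (-3.5, 0) gives a regular 8-gon of circumradius 9 (constant along its height) (area = (8/2)·9.000²·sin(360°/8) = 229.10 mm²); the cube at (11, 6.5) is present — its section is the full 10.5×4 rectangle (area 42.00 mm²); Taking the first minus the rest: the first operand is absent here, so nothing remains; the 26×29 cube at (-3.5, 6.5) contributes its full rectangle (area 754.00 mm²); Combining (union): only the 26×29 cube at (-3.5, 6.5) is present, so the union is just that shape — area = 754.00 mm². Checking containment: the cross-section at z = 6.6 is a subset of the cross-section at z = 3.9.

entirely on top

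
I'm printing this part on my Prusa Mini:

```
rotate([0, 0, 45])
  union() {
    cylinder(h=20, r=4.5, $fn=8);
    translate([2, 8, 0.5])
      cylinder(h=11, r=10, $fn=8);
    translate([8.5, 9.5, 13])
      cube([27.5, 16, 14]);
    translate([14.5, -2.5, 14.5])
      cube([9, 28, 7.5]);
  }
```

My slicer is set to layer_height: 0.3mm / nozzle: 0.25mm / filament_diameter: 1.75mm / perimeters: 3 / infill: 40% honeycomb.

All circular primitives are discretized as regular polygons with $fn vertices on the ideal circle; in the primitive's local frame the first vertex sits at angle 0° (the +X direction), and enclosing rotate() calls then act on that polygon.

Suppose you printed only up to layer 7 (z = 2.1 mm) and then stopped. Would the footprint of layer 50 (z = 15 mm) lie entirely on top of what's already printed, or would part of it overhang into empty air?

Compare the two slices. At z = 2.1: the r=4.5 cylinder contributes a regular 8-gon of circumradius 4.5 (area = (8/2)·4.500²·sin(360°/8) = 57.28 mm²); the r=10 cylinder at (2, 8) gives a regular 8-gon of circumradius 10 (constant along its height) (area = (8/2)·10.000²·sin(360°/8) = 282.84 mm²); the cube at (8.5, 9.5) does not reach this height (z outside [13, 27]); the cube at (14.5, -2.5) is absent (z outside [14.5, 22]); Taking the union: the regions partially overlap — summed areas 340.12 mm² minus the doubly-counted overlap 36.45 mm² gives 303.67 mm² — area = 303.67 mm²; (rotated 45° about Z; rotation is an isometry so areas/perimeters/island counts are preserved). At z = 15: the r=4.5 cylinder gives a regular 8-gon of circumradius 4.5 (constant along its height) (area = (8/2)·4.500²·sin(360°/8) = 57.28 mm²); the cylinder at (2, 8) is absent (z outside [0.5, 11.5]); the cube at (8.5, 9.5) is present — its section is the full 27.5×16 rectangle (area 440.00 mm²); the cube at (14.5, -2.5) is present — its section is the full 9×28 rectangle (area 252.00 mm²); Merging all regions: the regions partially overlap — summed areas 749.28 mm² minus the doubly-counted overlap 144.00 mm² gives 605.28 mm² — area = 605.28 mm²; (rotated 45° about Z; rotation is an isometry so areas/perimeters/island counts are preserved). Checking containment: at z = 15 the cross-section extends beyond the z = 2.1 cross-section by about 538.32 mm².

part overhangs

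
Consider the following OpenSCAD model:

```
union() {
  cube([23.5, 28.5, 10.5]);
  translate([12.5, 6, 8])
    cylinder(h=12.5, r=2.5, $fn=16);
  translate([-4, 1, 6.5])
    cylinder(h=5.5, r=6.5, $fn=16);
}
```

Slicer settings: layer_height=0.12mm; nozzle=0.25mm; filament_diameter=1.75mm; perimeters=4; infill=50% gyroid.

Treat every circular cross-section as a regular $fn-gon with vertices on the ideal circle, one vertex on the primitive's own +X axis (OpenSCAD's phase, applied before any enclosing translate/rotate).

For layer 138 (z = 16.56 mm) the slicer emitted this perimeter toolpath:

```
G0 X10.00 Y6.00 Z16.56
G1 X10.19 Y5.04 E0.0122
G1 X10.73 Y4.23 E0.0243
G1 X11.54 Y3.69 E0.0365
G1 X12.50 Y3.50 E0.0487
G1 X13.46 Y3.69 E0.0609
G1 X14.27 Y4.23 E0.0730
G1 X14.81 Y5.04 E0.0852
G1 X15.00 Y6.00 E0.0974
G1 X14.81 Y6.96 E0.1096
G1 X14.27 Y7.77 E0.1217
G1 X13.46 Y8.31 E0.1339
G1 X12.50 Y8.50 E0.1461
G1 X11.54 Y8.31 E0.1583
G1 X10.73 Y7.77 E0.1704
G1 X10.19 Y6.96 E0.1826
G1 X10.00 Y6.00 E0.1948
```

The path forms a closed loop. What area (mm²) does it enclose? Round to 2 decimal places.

19.16 mm²

Apply the shoelace formula to the sequence of (X, Y) vertices; enclosed area = 19.16 mm².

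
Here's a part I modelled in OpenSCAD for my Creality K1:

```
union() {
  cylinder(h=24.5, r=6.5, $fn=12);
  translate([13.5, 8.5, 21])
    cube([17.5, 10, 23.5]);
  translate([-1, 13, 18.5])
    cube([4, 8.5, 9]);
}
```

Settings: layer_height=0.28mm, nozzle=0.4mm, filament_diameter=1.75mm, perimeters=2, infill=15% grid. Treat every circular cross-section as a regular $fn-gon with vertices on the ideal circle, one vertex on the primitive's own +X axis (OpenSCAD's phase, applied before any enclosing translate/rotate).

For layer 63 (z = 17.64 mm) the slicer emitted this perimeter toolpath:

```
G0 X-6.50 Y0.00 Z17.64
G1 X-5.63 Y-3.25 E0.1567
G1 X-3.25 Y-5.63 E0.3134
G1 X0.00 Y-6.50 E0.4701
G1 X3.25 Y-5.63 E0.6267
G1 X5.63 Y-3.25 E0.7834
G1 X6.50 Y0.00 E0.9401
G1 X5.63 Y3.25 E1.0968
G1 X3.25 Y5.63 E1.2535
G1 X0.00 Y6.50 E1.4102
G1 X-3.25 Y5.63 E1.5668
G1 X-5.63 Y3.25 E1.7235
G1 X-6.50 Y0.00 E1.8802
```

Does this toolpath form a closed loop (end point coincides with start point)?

yes

Start point (G0): (-6.50, 0.00). End point (last G1): the path returns to the start — closed.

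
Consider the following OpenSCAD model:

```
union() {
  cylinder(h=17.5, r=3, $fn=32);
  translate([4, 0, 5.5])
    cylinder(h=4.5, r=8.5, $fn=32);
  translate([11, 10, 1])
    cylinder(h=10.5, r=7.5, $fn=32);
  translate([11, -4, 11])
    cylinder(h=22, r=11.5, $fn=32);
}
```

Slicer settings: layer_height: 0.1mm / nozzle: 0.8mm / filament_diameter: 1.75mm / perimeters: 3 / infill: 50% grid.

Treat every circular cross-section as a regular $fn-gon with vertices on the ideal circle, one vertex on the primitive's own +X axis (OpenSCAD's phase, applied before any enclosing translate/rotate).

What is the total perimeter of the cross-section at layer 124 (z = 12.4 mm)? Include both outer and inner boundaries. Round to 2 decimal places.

At z = 12.4 mm: the r=3 cylinder gives a regular 32-gon of circumradius 3 (constant along its height) (perimeter = 2·32·3.000·sin(180°/32) = 18.82 mm); the cylinder at (4, 0) does not reach this height (z outside [5.5, 10]); the cylinder at (11, 10) does not reach this height (z outside [1, 11.5]); the r=11.5 cylinder at (11, -4) gives a regular 32-gon of circumradius 11.5 (constant along its height) (perimeter = 2·32·11.500·sin(180°/32) = 72.14 mm); Combining (union): the regions partially overlap (shared area 11.85 mm²), so the edge portions inside another operand are dropped and the merged outline is re-measured after clipping — boundary = 76.88 mm. Overall, the cross-section is a single solid region. Total boundary length (outer) = 76.88 mm.

76.88 mm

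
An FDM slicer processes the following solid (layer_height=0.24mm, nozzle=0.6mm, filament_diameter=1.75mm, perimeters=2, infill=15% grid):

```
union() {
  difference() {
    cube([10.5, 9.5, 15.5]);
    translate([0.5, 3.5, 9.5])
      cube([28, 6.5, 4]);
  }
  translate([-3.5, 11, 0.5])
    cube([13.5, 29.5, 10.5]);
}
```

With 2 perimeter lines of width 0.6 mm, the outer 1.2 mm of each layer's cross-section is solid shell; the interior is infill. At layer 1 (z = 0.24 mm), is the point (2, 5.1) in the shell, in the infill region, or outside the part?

At z = 0.24 mm: the cube is present — its section is the full 10.5×9.5 rectangle; the cube at (0.5, 3.5) is absent (z outside [9.5, 13.5]); Taking the first minus the rest: none of the subtracted shapes is present at this height, so the 10.5×9.5 cube is unchanged — 1 connected region; the cube at (-3.5, 11) does not reach this height (z outside [0.5, 11]); Merging all regions: only the result so far is present, so the union is just that shape — 1 connected region. Overall, the cross-section is a single solid region. The nearest boundary edge runs (0.00, 9.50)→(0.00, 0.00); distance from the point to it = 2.00 mm. The point is inside the cross-section and 2.00 mm from the nearest boundary — more than the 1.2 mm shell width (2 × 0.6), so it's in the infill interior.

infill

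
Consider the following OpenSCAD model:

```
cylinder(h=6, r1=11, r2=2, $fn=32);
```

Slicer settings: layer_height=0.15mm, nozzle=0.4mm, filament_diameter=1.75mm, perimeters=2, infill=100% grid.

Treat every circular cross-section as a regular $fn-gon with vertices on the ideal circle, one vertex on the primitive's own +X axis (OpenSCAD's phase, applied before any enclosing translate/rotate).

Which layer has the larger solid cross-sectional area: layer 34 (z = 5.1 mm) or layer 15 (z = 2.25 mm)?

Layer 34 (z = 5.1): the cone (r1=11→r2=2) has section circumradius 3.350 here — a regular 32-gon (area = (32/2)·3.350²·sin(360°/32) = 35.03 mm²). So its area = 35.03 mm². Layer 15 (z = 2.25): the cone (r1=11→r2=2) has section circumradius 7.625 here — a regular 32-gon (area = (32/2)·7.625²·sin(360°/32) = 181.48 mm²). So its area = 181.48 mm². Layer 15 is larger (181.48 vs 35.03 mm²).

layer 15 (z = 2.25 mm)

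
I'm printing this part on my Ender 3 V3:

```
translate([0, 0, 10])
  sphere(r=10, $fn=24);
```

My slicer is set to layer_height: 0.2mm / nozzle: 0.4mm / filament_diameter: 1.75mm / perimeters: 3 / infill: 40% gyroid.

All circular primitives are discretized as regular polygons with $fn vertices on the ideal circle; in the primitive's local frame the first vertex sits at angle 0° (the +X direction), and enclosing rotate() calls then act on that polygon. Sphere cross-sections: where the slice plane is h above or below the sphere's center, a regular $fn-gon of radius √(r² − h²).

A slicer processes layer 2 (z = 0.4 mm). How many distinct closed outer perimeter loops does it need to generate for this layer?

1

At z = 0.4 mm: the r=10 sphere contributes a regular 24-gon of circumradius √(10²−9.6²) = 2.800. The result has 1 disconnected region.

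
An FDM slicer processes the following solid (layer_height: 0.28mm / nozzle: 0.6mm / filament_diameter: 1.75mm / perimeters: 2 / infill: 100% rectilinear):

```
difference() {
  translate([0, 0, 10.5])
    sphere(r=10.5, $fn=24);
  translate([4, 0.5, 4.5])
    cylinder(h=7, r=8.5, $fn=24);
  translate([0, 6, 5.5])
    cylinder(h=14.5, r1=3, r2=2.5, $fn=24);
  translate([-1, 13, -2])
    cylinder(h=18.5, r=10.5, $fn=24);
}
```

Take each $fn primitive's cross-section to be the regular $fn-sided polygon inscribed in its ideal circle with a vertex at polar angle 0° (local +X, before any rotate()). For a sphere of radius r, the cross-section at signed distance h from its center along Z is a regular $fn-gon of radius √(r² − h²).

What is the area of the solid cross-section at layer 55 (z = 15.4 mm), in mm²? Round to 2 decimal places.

At z = 15.4 mm: the r=10.5 sphere contributes a regular 24-gon of circumradius √(10.5²−4.9²) = 9.287 (area = (24/2)·9.287²·sin(360°/24) = 267.85 mm²); the cylinder at (4, 0.5) is not intersected at this z (z outside [4.5, 11.5]); the cone at (0, 6): at t=0.683 of its height the radius interpolates to r₁+(r₂−r₁)t = 2.659, giving a regular 24-gon of that circumradius (area = (24/2)·2.659²·sin(360°/24) = 21.95 mm²); the r=10.5 cylinder at (-1, 13) gives a regular 24-gon of circumradius 10.5 (constant along its height) (area = (24/2)·10.500²·sin(360°/24) = 342.42 mm²); Subtracting the remaining from the first: starting from the r=10.5 sphere (267.85 mm²), the cone at (0, 6) lies wholly inside it (removes its full 21.95 mm² and its 16.66 mm outline becomes a hole wall); the r=10.5 cylinder at (-1, 13) partially overlaps it — only the 45.58 mm² overlap (of its 342.42 mm²) is removed, clipping the outline — area = 200.31 mm². Overall, the cross-section is a single solid region. Net area = 200.31 mm².

200.31 mm²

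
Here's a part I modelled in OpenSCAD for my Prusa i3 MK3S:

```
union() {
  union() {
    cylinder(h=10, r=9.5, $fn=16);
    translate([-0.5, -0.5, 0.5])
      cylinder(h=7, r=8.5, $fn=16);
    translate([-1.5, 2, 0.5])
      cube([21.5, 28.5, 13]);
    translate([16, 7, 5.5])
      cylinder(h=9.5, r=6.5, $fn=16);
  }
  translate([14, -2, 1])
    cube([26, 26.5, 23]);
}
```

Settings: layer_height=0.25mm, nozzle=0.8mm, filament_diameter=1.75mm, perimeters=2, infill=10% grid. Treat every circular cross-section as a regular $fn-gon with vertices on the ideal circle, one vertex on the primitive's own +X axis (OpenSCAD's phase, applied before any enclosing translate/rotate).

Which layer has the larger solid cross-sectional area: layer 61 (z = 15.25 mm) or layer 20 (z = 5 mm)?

layer 20 (z = 5 mm)

Layer 61 (z = 15.25): the cylinder is not intersected at this z (z outside [0, 10]); the cylinder at (-0.5, -0.5) is not intersected at this z (z outside [0.5, 7.5]); the cube at (-1.5, 2) is not intersected at this z (z outside [0.5, 13.5]); the cylinder at (16, 7) is absent (z outside [5.5, 15]); Taking the union: nothing is present at this height; the 26×26.5 cube at (14, -2) contributes its full rectangle (area 689.00 mm²); Merging all regions: only the 26×26.5 cube at (14, -2) is present, so the union is just that shape — area = 689.00 mm². So its area = 689.00 mm². Layer 20 (z = 5): the r=9.5 cylinder gives a regular 16-gon of circumradius 9.5 (constant along its height) (area = (16/2)·9.500²·sin(360°/16) = 276.30 mm²); the cylinder at (-0.5, -0.5): section is a regular 16-gon, circumradius r=8.5 (area = (16/2)·8.500²·sin(360°/16) = 221.19 mm²); the 21.5×28.5 cube at (-1.5, 2) contributes its full rectangle (area 612.75 mm²); the cylinder at (16, 7) is not intersected at this z (z outside [5.5, 15]); Taking the union: the regions partially overlap — summed areas 1110.24 mm² minus the doubly-counted overlap 282.69 mm² gives 827.55 mm² — area = 827.55 mm²; the cube at (14, -2) is present — its section is the full 26×26.5 rectangle (area 689.00 mm²); Taking the union: the regions partially overlap — summed areas 1516.55 mm² minus the doubly-counted overlap 135.00 mm² gives 1381.55 mm² — area = 1381.55 mm². So its area = 1381.55 mm². Layer 20 is larger (1381.55 vs 689.00 mm²).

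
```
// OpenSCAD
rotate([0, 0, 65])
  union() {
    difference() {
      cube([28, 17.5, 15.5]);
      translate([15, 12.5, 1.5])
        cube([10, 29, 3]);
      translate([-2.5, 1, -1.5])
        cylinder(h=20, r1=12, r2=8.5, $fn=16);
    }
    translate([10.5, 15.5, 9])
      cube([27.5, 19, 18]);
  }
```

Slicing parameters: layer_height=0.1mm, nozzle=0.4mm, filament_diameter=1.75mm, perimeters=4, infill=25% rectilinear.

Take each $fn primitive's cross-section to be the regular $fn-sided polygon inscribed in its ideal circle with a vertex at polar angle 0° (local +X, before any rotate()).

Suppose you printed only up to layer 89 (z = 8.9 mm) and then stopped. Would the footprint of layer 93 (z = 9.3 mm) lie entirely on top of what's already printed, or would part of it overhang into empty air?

Compare the two slices. At z = 8.9: the cube is present — its section is the full 28×17.5 rectangle (area 490.00 mm²); the cube at (15, 12.5) is not intersected at this z (z outside [1.5, 4.5]); the cone at (-2.5, 1): at t=0.520 of its height the radius interpolates to r₁+(r₂−r₁)t = 10.180, giving a regular 16-gon of that circumradius (area = (16/2)·10.180²·sin(360°/16) = 317.27 mm²); Taking the first minus the rest: starting from the 28×17.5 cube (490.00 mm²), the cone at (-2.5, 1) partially overlaps it — only the 62.07 mm² overlap (of its 317.27 mm²) is removed, clipping the outline — area = 427.93 mm²; the cube at (10.5, 15.5) is absent (z outside [9, 27]); Merging all regions: only the result so far is present, so the union is just that shape — area = 427.93 mm²; (whole slice rotated 65° about Z — lengths, areas and connectivity unchanged). At z = 9.3: the 28×17.5 cube contributes its full rectangle (area 490.00 mm²); the cube at (15, 12.5) does not reach this height (z outside [1.5, 4.5]); the cone at (-2.5, 1) (r1=12→r2=8.5) has section circumradius 10.110 here — a regular 16-gon (area = (16/2)·10.110²·sin(360°/16) = 312.92 mm²); After the difference (first − rest): starting from the 28×17.5 cube (490.00 mm²), the cone at (-2.5, 1) partially overlaps it — only the 61.09 mm² overlap (of its 312.92 mm²) is removed, clipping the outline — area = 428.91 mm²; the cube at (10.5, 15.5) (footprint 27.5×19) is included at this height (area 522.50 mm²); Taking the union: the regions partially overlap — summed areas 951.41 mm² minus the doubly-counted overlap 35.00 mm² gives 916.41 mm² — area = 916.41 mm²; (whole slice rotated 65° about Z — lengths, areas and connectivity unchanged). Checking containment: at z = 9.3 the cross-section extends beyond the z = 8.9 cross-section by about 488.48 mm².

part overhangs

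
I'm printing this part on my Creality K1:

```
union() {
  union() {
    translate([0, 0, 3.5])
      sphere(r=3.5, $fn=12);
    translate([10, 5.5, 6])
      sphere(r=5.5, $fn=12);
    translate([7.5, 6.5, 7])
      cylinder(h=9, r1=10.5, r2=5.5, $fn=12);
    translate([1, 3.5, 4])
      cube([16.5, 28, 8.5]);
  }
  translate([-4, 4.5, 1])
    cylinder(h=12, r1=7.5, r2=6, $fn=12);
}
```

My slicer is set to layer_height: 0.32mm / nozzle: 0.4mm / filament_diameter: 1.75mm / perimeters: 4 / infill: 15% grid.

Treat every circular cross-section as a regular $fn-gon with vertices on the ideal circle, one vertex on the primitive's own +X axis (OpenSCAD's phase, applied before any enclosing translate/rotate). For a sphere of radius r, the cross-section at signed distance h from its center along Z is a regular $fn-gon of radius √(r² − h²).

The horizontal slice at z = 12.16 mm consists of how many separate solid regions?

1

At z = 12.16 mm: the sphere is not intersected at this z (|z−center|=8.660 > r=3.5); the sphere at (10, 5.5) is not intersected at this z (|z−center|=6.160 > r=5.5); the cone at (7.5, 6.5): at t=0.573 of its height the radius interpolates to r₁+(r₂−r₁)t = 7.633, giving a regular 12-gon of that circumradius; the 16.5×28 cube at (1, 3.5) contributes its full rectangle; Merging all regions: the regions partially overlap (shared area 126.22 mm²), so overlapping operands fuse into one piece — 1 connected region; the cone at (-4, 4.5) (r1=7.5→r2=6) has section circumradius 6.105 here — a regular 12-gon; Combining (union): the regions partially overlap (shared area 7.83 mm²), so overlapping operands fuse into one piece — 1 connected region. The result has 1 disconnected region.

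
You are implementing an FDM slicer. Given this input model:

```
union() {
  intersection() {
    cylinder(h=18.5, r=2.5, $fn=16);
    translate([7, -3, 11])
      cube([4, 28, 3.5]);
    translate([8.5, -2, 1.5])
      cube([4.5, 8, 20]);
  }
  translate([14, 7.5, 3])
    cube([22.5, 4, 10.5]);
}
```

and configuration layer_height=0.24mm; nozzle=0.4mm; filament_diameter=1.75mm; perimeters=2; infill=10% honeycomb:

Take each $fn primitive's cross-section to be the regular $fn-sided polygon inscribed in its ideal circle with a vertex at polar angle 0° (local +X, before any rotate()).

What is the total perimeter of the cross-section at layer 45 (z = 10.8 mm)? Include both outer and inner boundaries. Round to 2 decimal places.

53.00 mm

At z = 10.8 mm: the r=2.5 cylinder contributes a regular 16-gon of circumradius 2.5 (perimeter = 2·16·2.500·sin(180°/16) = 15.61 mm); the cube at (7, -3) is absent (z outside [11, 14.5]); the cube at (8.5, -2) is present — its section is the full 4.5×8 rectangle (perimeter 25.00 mm); Taking the intersection: at least one operand is absent at this height, so nothing remains; the cube at (14, 7.5) (footprint 22.5×4) is included at this height (perimeter 53.00 mm); Taking the union: only the 22.5×4 cube at (14, 7.5) is present, so the union is just that shape — boundary = 53.00 mm. Overall, the cross-section is a single solid region. Total boundary length (outer) = 53.00 mm.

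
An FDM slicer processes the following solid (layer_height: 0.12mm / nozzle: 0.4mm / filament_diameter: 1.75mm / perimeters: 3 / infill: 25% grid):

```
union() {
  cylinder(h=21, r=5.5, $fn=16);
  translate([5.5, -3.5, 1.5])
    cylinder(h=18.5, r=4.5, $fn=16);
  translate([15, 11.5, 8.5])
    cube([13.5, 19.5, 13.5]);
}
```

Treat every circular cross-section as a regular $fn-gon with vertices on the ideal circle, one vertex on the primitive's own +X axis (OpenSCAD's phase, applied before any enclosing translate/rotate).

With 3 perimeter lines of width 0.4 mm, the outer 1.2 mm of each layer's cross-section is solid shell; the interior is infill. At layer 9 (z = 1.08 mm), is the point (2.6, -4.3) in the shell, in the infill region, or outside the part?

At z = 1.08 mm: the r=5.5 cylinder contributes a regular 16-gon of circumradius 5.5; the cylinder at (5.5, -3.5) does not reach this height (z outside [1.5, 20]); the cube at (15, 11.5) is not intersected at this z (z outside [8.5, 22]); Combining (union): only the r=5.5 cylinder is present, so the union is just that shape — 1 connected region. Overall, the cross-section is a single solid region. The nearest boundary edge runs (2.10, -5.08)→(3.89, -3.89); distance from the point to it = 0.37 mm. The point is inside the cross-section, 0.37 mm from the nearest boundary — within the 1.2 mm shell band (3 × 0.4).

shell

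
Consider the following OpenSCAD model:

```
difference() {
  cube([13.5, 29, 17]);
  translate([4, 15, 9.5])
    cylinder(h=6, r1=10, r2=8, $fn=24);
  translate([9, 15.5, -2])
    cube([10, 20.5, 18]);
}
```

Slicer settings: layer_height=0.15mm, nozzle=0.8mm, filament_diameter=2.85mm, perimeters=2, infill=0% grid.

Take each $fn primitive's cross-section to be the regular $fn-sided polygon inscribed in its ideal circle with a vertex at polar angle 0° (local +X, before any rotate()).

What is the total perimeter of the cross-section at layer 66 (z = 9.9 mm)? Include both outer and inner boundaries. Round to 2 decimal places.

77.83 mm

At z = 9.9 mm: the cube is present — its section is the full 13.5×29 rectangle (perimeter 85.00 mm); the cone at (4, 15): at t=0.067 of its height the radius interpolates to r₁+(r₂−r₁)t = 9.867, giving a regular 24-gon of that circumradius (perimeter = 2·24·9.867·sin(180°/24) = 61.82 mm); the cube at (9, 15.5) (footprint 10×20.5) is included at this height (perimeter 61.00 mm); After the difference (first − rest): starting from the 13.5×29 cube, the cone at (4, 15) partially overlaps it — only the 226.40 mm² overlap (of its 302.36 mm²) is removed, clipping the outline; the 10×20.5 cube at (9, 15.5) partially overlaps it — only the 34.76 mm² overlap (of its 205.00 mm²) is removed, clipping the outline — boundary = 77.83 mm. Overall, the cross-section has 2 separate islands. Total boundary length (outer) = 77.83 mm.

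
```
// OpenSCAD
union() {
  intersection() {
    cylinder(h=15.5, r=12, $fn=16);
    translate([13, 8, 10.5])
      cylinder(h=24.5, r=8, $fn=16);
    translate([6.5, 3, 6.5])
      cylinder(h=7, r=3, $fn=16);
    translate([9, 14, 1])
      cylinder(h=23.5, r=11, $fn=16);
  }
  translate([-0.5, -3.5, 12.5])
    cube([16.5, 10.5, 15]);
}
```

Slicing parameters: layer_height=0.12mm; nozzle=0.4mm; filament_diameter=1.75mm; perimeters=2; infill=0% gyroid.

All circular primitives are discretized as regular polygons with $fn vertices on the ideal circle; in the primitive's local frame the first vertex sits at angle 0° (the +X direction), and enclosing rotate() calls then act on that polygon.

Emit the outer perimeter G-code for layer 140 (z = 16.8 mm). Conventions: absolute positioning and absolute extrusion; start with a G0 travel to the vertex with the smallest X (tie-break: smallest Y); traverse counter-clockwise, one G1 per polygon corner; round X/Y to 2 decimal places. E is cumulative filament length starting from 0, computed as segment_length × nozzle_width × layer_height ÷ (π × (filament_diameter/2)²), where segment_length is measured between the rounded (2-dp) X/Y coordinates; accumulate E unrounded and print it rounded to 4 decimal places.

At z = 16.8 mm: the cylinder does not reach this height (z outside [0, 15.5]); the r=8 cylinder at (13, 8) gives a regular 16-gon of circumradius 8 (constant along its height); the cylinder at (6.5, 3) is not intersected at this z (z outside [6.5, 13.5]); the cylinder at (9, 14): section is a regular 16-gon, circumradius r=11; Keeping only the common overlap: at least one operand is absent at this height, so nothing remains; the 16.5×10.5 cube at (-0.5, -3.5) contributes its full rectangle; Merging all regions: only the 16.5×10.5 cube at (-0.5, -3.5) is present, so the union is just that shape — 1 connected region. The outline is a single polygon with 4 vertices. Extrusion per mm of travel: 0.4 × 0.12 / (π × 0.875²) = 0.019956. Accumulating E over each segment gives final E = 1.0776.

G0 X-0.50 Y-3.50 Z16.80
G1 X16.00 Y-3.50 E0.3293
G1 X16.00 Y7.00 E0.5388
G1 X-0.50 Y7.00 E0.8681
G1 X-0.50 Y-3.50 E1.0776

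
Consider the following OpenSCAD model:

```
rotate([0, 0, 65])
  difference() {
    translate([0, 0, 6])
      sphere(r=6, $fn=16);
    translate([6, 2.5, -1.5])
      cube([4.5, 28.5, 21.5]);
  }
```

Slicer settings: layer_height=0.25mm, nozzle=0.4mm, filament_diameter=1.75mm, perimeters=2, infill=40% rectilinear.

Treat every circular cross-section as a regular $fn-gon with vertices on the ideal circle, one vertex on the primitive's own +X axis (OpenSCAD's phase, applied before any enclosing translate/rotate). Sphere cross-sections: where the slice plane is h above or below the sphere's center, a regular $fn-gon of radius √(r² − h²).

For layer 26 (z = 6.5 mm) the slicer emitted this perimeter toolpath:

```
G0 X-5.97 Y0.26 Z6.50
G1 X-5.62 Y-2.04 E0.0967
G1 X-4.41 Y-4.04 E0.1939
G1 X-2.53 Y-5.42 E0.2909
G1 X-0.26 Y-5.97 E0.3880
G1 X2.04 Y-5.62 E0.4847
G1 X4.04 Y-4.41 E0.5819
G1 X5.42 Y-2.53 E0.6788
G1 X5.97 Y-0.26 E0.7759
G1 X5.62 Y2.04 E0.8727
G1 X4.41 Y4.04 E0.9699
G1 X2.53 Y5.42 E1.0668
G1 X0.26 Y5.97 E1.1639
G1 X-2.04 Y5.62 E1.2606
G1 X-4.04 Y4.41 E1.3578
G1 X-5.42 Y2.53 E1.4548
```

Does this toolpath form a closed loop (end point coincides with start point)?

Start point (G0): (-5.97, 0.26). End point (last G1): the path does not return to the start — open.

no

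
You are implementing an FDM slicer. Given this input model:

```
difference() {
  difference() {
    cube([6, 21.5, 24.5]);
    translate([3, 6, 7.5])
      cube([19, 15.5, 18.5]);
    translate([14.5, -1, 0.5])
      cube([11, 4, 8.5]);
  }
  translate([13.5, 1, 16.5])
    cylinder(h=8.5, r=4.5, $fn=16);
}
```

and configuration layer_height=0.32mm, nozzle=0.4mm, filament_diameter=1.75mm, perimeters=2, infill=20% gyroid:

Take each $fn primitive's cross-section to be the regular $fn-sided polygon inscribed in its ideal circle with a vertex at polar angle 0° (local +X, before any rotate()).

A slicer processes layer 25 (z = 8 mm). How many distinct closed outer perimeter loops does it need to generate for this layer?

1

At z = 8 mm: the cube is present — its section is the full 6×21.5 rectangle; the cube at (3, 6) (footprint 19×15.5) is included at this height; the 11×4 cube at (14.5, -1) contributes its full rectangle; Taking the first minus the rest: starting from the 6×21.5 cube, the 19×15.5 cube at (3, 6) partially overlaps it — only the 46.50 mm² overlap (of its 294.50 mm²) is removed, clipping the outline; the 11×4 cube at (14.5, -1) misses the remaining region (no effect) — 1 connected region; the cylinder at (13.5, 1) does not reach this height (z outside [16.5, 25]); After the difference (first − rest): none of the subtracted shapes is present at this height, so the result so far is unchanged — 1 connected region. The result has 1 disconnected region.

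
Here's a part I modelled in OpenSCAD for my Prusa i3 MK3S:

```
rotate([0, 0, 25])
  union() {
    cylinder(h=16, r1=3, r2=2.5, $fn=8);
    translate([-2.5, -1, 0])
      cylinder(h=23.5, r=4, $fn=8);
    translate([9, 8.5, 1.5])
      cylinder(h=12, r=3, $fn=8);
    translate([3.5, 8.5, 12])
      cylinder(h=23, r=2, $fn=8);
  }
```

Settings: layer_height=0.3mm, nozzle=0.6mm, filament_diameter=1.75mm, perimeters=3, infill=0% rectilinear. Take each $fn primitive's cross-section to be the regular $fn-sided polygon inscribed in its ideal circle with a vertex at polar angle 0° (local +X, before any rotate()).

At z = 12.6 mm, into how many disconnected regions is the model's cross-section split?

3

At z = 12.6 mm: the cone contributes a regular 8-gon of circumradius 2.606 (interpolated between r1=3 and r2=2.5 at t=0.787); the cylinder at (-2.5, -1): section is a regular 8-gon, circumradius r=4; the r=3 cylinder at (9, 8.5) contributes a regular 8-gon of circumradius 3; the r=2 cylinder at (3.5, 8.5) gives a regular 8-gon of circumradius 2 (constant along its height); Combining (union): the regions partially overlap (shared area 13.67 mm²), so overlapping operands fuse into one piece — 3 connected regions; (whole slice rotated 25° about Z — lengths, areas and connectivity unchanged). The result has 3 disconnected regions.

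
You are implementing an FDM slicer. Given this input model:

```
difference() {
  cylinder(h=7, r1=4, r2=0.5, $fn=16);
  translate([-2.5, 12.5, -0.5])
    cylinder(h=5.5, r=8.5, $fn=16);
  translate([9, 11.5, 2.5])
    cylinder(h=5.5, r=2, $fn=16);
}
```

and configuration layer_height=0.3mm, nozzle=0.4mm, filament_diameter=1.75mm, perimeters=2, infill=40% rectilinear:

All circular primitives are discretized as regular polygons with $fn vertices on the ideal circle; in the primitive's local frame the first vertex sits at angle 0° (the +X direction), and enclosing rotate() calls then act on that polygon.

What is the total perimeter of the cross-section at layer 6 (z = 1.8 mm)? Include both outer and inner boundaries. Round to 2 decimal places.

At z = 1.8 mm: the cone: at t=0.257 of its height the radius interpolates to r₁+(r₂−r₁)t = 3.100, giving a regular 16-gon of that circumradius (perimeter = 2·16·3.100·sin(180°/16) = 19.35 mm); the cylinder at (-2.5, 12.5): section is a regular 16-gon, circumradius r=8.5 (perimeter = 2·16·8.500·sin(180°/16) = 53.06 mm); the cylinder at (9, 11.5) is not intersected at this z (z outside [2.5, 8]); Taking the first minus the rest: starting from the cone, the r=8.5 cylinder at (-2.5, 12.5) misses the remaining region (no effect) — boundary = 19.35 mm. Overall, the cross-section is a single solid region. Total boundary length (outer) = 19.35 mm.

19.35 mm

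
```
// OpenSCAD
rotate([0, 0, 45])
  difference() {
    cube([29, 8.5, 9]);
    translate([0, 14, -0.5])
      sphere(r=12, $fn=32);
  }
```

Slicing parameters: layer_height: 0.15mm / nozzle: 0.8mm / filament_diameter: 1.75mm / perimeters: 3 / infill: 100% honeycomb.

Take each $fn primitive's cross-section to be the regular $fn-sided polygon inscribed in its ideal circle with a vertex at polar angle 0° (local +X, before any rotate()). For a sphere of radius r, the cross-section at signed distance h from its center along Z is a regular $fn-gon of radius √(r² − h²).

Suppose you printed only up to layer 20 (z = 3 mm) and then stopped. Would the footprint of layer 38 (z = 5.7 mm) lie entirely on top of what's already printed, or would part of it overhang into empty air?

part overhangs

Compare the two slices. At z = 3: the cube is present — its section is the full 29×8.5 rectangle (area 246.50 mm²); the sphere at (0, 14): section is a regular 32-gon, circumradius = √(r²−h²) = √(12²−3.5²) = 11.478 (area = (32/2)·11.478²·sin(360°/32) = 411.25 mm²); After the difference (first − rest): starting from the 29×8.5 cube (246.50 mm²), the r=12 sphere at (0, 14) partially overlaps it — only the 42.40 mm² overlap (of its 411.25 mm²) is removed, clipping the outline — area = 204.10 mm²; (rotated 45° about Z; rotation is an isometry so areas/perimeters/island counts are preserved). At z = 5.7: the cube is present — its section is the full 29×8.5 rectangle (area 246.50 mm²); the r=12 sphere at (0, 14) contributes a regular 32-gon of circumradius √(12²−6.2²) = 10.274 (area = (32/2)·10.274²·sin(360°/32) = 329.50 mm²); Taking the first minus the rest: starting from the 29×8.5 cube (246.50 mm²), the r=12 sphere at (0, 14) partially overlaps it — only the 28.89 mm² overlap (of its 329.50 mm²) is removed, clipping the outline — area = 217.61 mm²; (whole slice rotated 45° about Z — lengths, areas and connectivity unchanged). Checking containment: at z = 5.7 the cross-section extends beyond the z = 3 cross-section by about 13.51 mm².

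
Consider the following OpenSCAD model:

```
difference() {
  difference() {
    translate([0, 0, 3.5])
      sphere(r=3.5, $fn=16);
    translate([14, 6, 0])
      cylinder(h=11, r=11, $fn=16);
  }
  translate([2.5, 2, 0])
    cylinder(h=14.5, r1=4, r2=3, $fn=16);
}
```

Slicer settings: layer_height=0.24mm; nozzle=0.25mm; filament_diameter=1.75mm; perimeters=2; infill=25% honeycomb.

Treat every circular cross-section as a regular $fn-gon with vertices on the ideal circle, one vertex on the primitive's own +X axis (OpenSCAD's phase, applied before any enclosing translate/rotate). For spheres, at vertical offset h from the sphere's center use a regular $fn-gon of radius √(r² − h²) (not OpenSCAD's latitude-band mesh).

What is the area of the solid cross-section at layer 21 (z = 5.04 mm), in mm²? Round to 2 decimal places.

15.63 mm²

At z = 5.04 mm: the sphere: section is a regular 16-gon, circumradius = √(r²−h²) = √(3.5²−1.54²) = 3.143 (area = (16/2)·3.143²·sin(360°/16) = 30.24 mm²); the r=11 cylinder at (14, 6) contributes a regular 16-gon of circumradius 11 (area = (16/2)·11.000²·sin(360°/16) = 370.44 mm²); Subtracting the remaining from the first: starting from the r=3.5 sphere (30.24 mm²), the r=11 cylinder at (14, 6) misses the remaining region (no effect) — area = 30.24 mm²; the cone at (2.5, 2): at t=0.348 of its height the radius interpolates to r₁+(r₂−r₁)t = 3.652, giving a regular 16-gon of that circumradius (area = (16/2)·3.652²·sin(360°/16) = 40.84 mm²); Taking the first minus the rest: starting from the result so far (30.24 mm²), the cone at (2.5, 2) partially overlaps it — only the 14.61 mm² overlap (of its 40.84 mm²) is removed, clipping the outline — area = 15.63 mm². Overall, the cross-section is a single solid region. Net area = 15.63 mm².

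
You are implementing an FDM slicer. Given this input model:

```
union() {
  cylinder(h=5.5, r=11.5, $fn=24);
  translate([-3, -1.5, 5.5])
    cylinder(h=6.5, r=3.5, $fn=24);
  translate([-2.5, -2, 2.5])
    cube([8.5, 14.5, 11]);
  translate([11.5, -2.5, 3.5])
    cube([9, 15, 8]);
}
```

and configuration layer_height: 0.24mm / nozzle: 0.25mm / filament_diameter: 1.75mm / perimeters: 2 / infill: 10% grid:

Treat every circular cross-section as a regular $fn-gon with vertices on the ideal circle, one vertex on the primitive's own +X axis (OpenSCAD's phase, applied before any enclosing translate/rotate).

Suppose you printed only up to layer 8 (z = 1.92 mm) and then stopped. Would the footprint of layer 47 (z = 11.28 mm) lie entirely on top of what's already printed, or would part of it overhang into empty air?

Compare the two slices. At z = 1.92: the r=11.5 cylinder gives a regular 24-gon of circumradius 11.5 (constant along its height) (area = (24/2)·11.500²·sin(360°/24) = 410.75 mm²); the cylinder at (-3, -1.5) is absent (z outside [5.5, 12]); the cube at (-2.5, -2) does not reach this height (z outside [2.5, 13.5]); the cube at (11.5, -2.5) is not intersected at this z (z outside [3.5, 11.5]); Combining (union): only the r=11.5 cylinder is present, so the union is just that shape — area = 410.75 mm². At z = 11.28: the cylinder is not intersected at this z (z outside [0, 5.5]); the cylinder at (-3, -1.5): section is a regular 24-gon, circumradius r=3.5 (area = (24/2)·3.500²·sin(360°/24) = 38.05 mm²); the cube at (-2.5, -2) is present — its section is the full 8.5×14.5 rectangle (area 123.25 mm²); the 9×15 cube at (11.5, -2.5) contributes its full rectangle (area 135.00 mm²); Combining (union): the regions partially overlap — summed areas 296.30 mm² minus the doubly-counted overlap 9.26 mm² gives 287.03 mm² — area = 287.03 mm². Checking containment: at z = 11.28 the cross-section extends beyond the z = 1.92 cross-section by about 147.58 mm².

part overhangs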